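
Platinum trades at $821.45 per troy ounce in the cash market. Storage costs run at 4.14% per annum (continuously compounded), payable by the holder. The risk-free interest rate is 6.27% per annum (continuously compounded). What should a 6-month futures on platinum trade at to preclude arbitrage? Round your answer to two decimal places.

$865.34 per troy ounce

Net carry = r + u − y = 0.0627 + 0.0414 − 0.0000 = 0.1041
F = S·e^((r+u−y)T) = 821.45 · e^(0.1041 × 6/12) = 821.45 · e^0.052050
= 821.45 × 1.053428 = $865.34 per troy ounce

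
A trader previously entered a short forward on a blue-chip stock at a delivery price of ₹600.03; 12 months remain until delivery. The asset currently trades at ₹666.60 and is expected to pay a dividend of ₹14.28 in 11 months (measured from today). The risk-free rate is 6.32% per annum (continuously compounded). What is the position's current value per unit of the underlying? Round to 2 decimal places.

PV(remaining dividends) I = 14.28·e^(−0.0632·11/12) = 13.4762
Current forward F = (S − I)·e^(rT) = (666.60 − 13.4762)·e^(0.0632·12/12) = 653.1238 × 1.065240 = 695.7336
Value (long) = (F − K)·e^(−rT) = (695.7336 − 600.03) × 0.938756 = 89.8423
Short position value = −(long value) = -₹89.84

-₹89.84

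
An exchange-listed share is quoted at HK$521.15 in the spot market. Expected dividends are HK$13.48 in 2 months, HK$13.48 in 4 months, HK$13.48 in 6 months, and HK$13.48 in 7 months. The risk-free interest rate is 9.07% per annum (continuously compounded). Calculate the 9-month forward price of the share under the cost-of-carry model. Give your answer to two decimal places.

HK$502.15

PV(dividends) I = 13.48·e^(−0.0907·2/12) + 13.48·e^(−0.0907·4/12) + 13.48·e^(−0.0907·6/12) + 13.48·e^(−0.0907·7/12)
I = 13.2778 + 13.0786 + 12.8823 + 12.7853 = 52.0240
F = (S − I)·e^(rT) = (521.15 − 52.0240) · e^(0.0907·9/12)
= 469.1260 · e^0.068025 = 469.1260 × 1.070392 = HK$502.15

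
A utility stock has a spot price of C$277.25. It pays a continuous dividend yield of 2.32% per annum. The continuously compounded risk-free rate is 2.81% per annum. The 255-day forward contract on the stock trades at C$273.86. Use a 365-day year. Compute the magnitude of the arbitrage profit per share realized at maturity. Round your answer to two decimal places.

C$4.34 per share

Fair forward: F* = S·e^(carry·T), with carry = (r − q) = 0.0281 − 0.0232 = 0.0049
F* = 277.25 · e^(0.0049 × 255/365) = 277.25 · e^0.003423 = 277.25 × 1.003429 = C$278.2007
Market C$273.86 < fair C$278.2007: forward underpriced → reverse cash-and-carry (short spot, go long the forward).
At maturity, profit = |F_mkt − F*| = |273.86 − 278.2007| = C$4.34 per share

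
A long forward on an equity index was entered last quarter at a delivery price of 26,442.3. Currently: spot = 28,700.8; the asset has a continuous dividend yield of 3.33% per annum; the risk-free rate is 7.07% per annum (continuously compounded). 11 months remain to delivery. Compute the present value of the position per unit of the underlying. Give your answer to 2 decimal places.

Current fair forward for the remaining 11 months: F = S·e^((r − q)·T), (r − q) = 0.0707 − 0.0333 = 0.0374
F = 28700.8 · e^(0.0374 × 11/12) = 28700.8 × 1.03487778 = 29701.8202
Value of long forward = (F − K)·e^(−rT) = (29701.8202 − 26442.3) · e^(−0.0707·11/12)
= 3259.5202 × 0.93724709 = 3054.98

3054.98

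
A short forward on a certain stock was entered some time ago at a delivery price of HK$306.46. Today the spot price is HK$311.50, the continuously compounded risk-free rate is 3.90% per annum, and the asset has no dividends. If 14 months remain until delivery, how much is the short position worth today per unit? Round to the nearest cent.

-HK$18.67

Current fair forward for the remaining 14 months: F = S·e^(r·T), r = 0.0390
F = 311.50 · e^(0.0390 × 14/12) = 311.50 × 1.046551 = 326.0006
Value of long forward = (F − K)·e^(−rT) = (326.0006 − 306.46) · e^(−0.0390·14/12)
= 19.5406 × 0.955520 = 18.67
Short position value = −(long value) = -HK$18.67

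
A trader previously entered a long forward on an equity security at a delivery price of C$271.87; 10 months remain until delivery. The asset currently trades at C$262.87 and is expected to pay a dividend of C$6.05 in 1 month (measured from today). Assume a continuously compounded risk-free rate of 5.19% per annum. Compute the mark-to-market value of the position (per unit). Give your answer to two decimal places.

PV(remaining dividends) I = 6.05·e^(−0.0519·1/12) = 6.0239
Current forward F = (S − I)·e^(rT) = (262.87 − 6.0239)·e^(0.0519·10/12) = 256.8461 × 1.044199 = 268.1984
Value (long) = (F − K)·e^(−rT) = (268.1984 − 271.87) × 0.957672 = -3.5162
Value = -C$3.52

-C$3.52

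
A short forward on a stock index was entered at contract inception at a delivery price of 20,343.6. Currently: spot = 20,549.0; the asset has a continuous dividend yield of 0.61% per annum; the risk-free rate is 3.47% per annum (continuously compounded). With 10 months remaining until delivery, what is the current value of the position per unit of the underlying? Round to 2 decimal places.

-681.05

Current fair forward for the remaining 10 months: F = S·e^((r − q)·T), (r − q) = 0.0347 − 0.0061 = 0.0286
F = 20549.0 · e^(0.0286 × 10/12) = 20549.0 × 1.02411962 = 21044.6341
Value of long forward = (F − K)·e^(−rT) = (21044.6341 − 20343.6) · e^(−0.0347·10/12)
= 701.0341 × 0.97149742 = 681.05
Short position value = −(long value) = -681.05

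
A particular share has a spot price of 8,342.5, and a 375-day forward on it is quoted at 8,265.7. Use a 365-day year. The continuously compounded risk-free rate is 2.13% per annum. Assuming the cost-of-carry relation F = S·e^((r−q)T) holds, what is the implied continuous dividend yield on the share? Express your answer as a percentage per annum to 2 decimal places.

From F = S·e^((r−q)T): (r − q) = ln(F/S)/T
ln(8265.7/8342.5) = ln(0.990794) = -0.009249
(r − q) = -0.009249 / (375/365) = -0.009002
q = r − ln(F/S)/T = 0.0213 + 0.009002 = 0.030302
q = 3.03%

3.03%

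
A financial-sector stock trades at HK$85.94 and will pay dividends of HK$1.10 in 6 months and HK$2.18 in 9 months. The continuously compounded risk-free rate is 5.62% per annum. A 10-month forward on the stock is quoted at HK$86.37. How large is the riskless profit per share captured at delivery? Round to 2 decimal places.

HK$0.38 per share

PV(dividends) I = 1.10·e^(−0.0562·6/12) + 2.18·e^(−0.0562·9/12) = 3.1595
Fair forward F* = (S − I)·e^(rT) = (85.94 − 3.1595)·e^0.046833 = 82.7805 × 1.047947 = 86.7496
Market HK$86.37 < fair 86.7496: forward underpriced → reverse cash-and-carry (short the stock, invest proceeds at r, pay the dividends, go long the forward).
Profit at T = |F_mkt − F*| = |86.37 − 86.7496| = HK$0.38 per share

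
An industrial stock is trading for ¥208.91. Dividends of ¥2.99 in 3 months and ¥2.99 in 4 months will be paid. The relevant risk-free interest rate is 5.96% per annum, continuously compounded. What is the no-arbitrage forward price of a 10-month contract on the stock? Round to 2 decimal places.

PV(dividends) I = 2.99·e^(−0.0596·3/12) + 2.99·e^(−0.0596·4/12)
I = 2.9458 + 2.9312 = 5.8770
F = (S − I)·e^(rT) = (208.91 − 5.8770) · e^(0.0596·10/12)
= 203.0330 · e^0.049667 = 203.0330 × 1.050921 = ¥213.37

¥213.37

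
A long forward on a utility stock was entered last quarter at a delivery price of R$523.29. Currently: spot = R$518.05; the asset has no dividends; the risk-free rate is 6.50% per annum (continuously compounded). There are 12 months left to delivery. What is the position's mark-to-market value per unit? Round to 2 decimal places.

Current fair forward for the remaining 12 months: F = S·e^(r·T), r = 0.0650
F = 518.05 · e^(0.0650 × 12/12) = 518.05 × 1.067159 = 552.8417
Value of long forward = (F − K)·e^(−rT) = (552.8417 − 523.29) · e^(−0.0650·12/12)
= 29.5517 × 0.937067 = 27.69

R$27.69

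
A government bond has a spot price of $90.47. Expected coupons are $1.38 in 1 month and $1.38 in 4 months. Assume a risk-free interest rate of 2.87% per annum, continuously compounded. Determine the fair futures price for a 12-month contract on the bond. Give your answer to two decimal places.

PV(coupons) I = 1.38·e^(−0.0287·1/12) + 1.38·e^(−0.0287·4/12)
I = 1.3767 + 1.3669 = 2.7436
F = (S − I)·e^(rT) = (90.47 − 2.7436) · e^(0.0287·12/12)
= 87.7264 · e^0.028700 = 87.7264 × 1.029116 = $90.28

$90.28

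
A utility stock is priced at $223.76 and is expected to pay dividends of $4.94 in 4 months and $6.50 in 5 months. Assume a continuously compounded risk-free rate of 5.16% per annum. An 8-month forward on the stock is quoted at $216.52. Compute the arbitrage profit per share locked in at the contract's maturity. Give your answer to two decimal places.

PV(dividends) I = 4.94·e^(−0.0516·4/12) + 6.50·e^(−0.0516·5/12) = 11.2175
Fair forward F* = (S − I)·e^(rT) = (223.76 − 11.2175)·e^0.034400 = 212.5425 × 1.034999 = 219.9813
Market $216.52 < fair 219.9813: forward underpriced → reverse cash-and-carry (short the stock, invest proceeds at r, pay the dividends, go long the forward).
Profit at T = |F_mkt − F*| = |216.52 − 219.9813| = $3.46 per share

$3.46 per share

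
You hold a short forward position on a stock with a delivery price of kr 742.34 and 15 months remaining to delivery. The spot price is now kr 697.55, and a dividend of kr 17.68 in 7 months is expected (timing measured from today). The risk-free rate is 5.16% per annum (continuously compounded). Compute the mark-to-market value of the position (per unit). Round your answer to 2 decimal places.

PV(remaining dividends) I = 17.68·e^(−0.0516·7/12) = 17.1558
Current forward F = (S − I)·e^(rT) = (697.55 − 17.1558)·e^(0.0516·15/12) = 680.3942 × 1.066626 = 725.7261
Value (long) = (F − K)·e^(−rT) = (725.7261 − 742.34) × 0.937536 = -15.5761
Short position value = −(long value) = kr 15.58

kr 15.58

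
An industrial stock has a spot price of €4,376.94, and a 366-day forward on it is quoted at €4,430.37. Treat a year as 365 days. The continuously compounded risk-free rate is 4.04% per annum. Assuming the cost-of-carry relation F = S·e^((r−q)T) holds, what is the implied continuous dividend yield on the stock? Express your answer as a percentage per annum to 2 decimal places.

2.83%

From F = S·e^((r−q)T): (r − q) = ln(F/S)/T
ln(4430.37/4376.94) = ln(1.012207) = 0.012133
(r − q) = 0.012133 / (366/365) = 0.012100
q = r − ln(F/S)/T = 0.0404 − 0.012100 = 0.028300
q = 2.83%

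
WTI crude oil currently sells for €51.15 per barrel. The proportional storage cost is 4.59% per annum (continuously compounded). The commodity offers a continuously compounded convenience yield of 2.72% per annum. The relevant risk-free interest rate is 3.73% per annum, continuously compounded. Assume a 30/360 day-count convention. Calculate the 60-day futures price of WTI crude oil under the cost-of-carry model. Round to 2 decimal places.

€51.63 per barrel

Net carry = r + u − y = 0.0373 + 0.0459 − 0.0272 = 0.0560
F = S·e^((r+u−y)T) = 51.15 · e^(0.0560 × 60/360) = 51.15 · e^0.009333
= 51.15 × 1.009377 = €51.63 per barrel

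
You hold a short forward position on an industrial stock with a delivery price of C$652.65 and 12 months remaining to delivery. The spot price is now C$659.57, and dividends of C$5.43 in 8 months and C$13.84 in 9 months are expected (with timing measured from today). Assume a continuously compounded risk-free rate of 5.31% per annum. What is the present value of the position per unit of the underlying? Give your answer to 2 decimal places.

PV(remaining dividends) I = 5.43·e^(−0.0531·8/12) + 13.84·e^(−0.0531·9/12) = 18.5408
Current forward F = (S − I)·e^(rT) = (659.57 − 18.5408)·e^(0.0531·12/12) = 641.0292 × 1.054535 = 675.9877
Value (long) = (F − K)·e^(−rT) = (675.9877 − 652.65) × 0.948285 = 22.1308
Short position value = −(long value) = -C$22.13

-C$22.13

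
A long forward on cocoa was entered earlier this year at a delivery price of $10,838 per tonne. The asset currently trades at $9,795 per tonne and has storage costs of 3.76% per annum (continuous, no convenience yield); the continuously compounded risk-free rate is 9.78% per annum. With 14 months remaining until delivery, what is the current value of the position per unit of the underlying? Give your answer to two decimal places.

$564.91 per tonne

Current fair forward for the remaining 14 months: F = S·e^((r + u)·T), (r + u) = 0.0978 + 0.0376 = 0.1354
F = 9795 · e^(0.1354 × 14/12) = 9795 × 1.17112716 = 11471.1905
Value of long forward = (F − K)·e^(−rT) = (11471.1905 − 10838) · e^(−0.0978·14/12)
= 633.1905 × 0.89216873 = 564.91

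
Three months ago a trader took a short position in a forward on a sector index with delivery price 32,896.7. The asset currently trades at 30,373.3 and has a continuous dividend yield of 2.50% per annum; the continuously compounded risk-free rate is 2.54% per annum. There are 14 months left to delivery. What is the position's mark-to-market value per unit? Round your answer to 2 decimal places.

2435.96

Current fair forward for the remaining 14 months: F = S·e^((r − q)·T), (r − q) = 0.0254 − 0.0250 = 0.0004
F = 30373.3 · e^(0.0004 × 14/12) = 30373.3 × 1.00046678 = 30387.4776
Value of long forward = (F − K)·e^(−rT) = (30387.4776 − 32896.7) · e^(−0.0254·14/12)
= -2509.2224 × 0.97080143 = -2435.96
Short position value = −(long value) = 2435.96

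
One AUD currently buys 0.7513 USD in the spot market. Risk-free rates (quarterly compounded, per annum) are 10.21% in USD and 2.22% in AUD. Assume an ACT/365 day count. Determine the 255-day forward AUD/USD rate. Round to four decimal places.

By covered interest parity, F = S · (1+r_USD/4)^(4T) / (1+r_AUD/4)^(4T)
= 0.7513 × 1.072975 / 1.015587 = 0.7513 × 1.056507
F = 0.7938 USD per AUD

0.7938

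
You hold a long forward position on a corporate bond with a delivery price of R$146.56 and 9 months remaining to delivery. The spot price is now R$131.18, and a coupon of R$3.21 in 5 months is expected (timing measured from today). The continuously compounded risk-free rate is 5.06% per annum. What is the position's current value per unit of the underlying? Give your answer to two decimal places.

PV(remaining coupons) I = 3.21·e^(−0.0506·5/12) = 3.1430
Current forward F = (S − I)·e^(rT) = (131.18 − 3.1430)·e^(0.0506·9/12) = 128.0370 × 1.038679 = 132.9893
Value (long) = (F − K)·e^(−rT) = (132.9893 − 146.56) × 0.962761 = -13.0653
Value = -R$13.07

-R$13.07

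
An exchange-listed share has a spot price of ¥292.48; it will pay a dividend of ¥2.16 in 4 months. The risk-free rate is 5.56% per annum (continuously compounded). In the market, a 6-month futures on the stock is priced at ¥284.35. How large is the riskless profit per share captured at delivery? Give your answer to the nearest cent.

PV(dividends) I = 2.16·e^(−0.0556·4/12) = 2.1203
Fair futures F* = (S − I)·e^(rT) = (292.48 − 2.1203)·e^0.027800 = 290.3597 × 1.028190 = 298.5449
Market ¥284.35 < fair 298.5449: forward underpriced → reverse cash-and-carry (short the stock, invest proceeds at r, pay the dividends, go long the forward).
Profit at T = |F_mkt − F*| = |284.35 − 298.5449| = ¥14.19 per share

¥14.19 per share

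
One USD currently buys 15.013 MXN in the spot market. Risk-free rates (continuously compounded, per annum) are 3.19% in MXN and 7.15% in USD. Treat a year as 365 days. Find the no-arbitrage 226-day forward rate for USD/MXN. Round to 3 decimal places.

14.649

F = S·e^((r_MXN − r_USD)T) = 15.013 · e^((0.0319 − 0.0715) × 226/365)
= 15.013 · e^-0.024519 = 15.013 × 0.975779
F = 14.649 MXN per USD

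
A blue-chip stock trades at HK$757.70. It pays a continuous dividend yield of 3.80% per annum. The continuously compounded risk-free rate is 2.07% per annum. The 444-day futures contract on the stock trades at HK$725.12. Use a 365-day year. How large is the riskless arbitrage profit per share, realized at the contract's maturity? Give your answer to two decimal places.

HK$16.80 per share

Fair futures: F* = S·e^(carry·T), with carry = (r − q) = 0.0207 − 0.0380 = -0.0173
F* = 757.70 · e^(-0.0173 × 444/365) = 757.70 · e^-0.021044 = 757.70 × 0.979176 = HK$741.9217
Market HK$725.12 < fair HK$741.9217: forward underpriced → reverse cash-and-carry (short spot, go long the forward).
At maturity, profit = |F_mkt − F*| = |725.12 − 741.9217| = HK$16.80 per share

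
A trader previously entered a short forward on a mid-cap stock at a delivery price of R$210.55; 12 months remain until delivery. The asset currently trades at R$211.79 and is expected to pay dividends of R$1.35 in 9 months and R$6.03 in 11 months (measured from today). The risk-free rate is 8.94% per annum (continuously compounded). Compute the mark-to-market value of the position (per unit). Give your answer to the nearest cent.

-R$12.43

PV(remaining dividends) I = 1.35·e^(−0.0894·9/12) + 6.03·e^(−0.0894·11/12) = 6.8180
Current forward F = (S − I)·e^(rT) = (211.79 − 6.8180)·e^(0.0894·12/12) = 204.9720 × 1.093518 = 224.1406
Value (long) = (F − K)·e^(−rT) = (224.1406 − 210.55) × 0.914480 = 12.4283
Short position value = −(long value) = -R$12.43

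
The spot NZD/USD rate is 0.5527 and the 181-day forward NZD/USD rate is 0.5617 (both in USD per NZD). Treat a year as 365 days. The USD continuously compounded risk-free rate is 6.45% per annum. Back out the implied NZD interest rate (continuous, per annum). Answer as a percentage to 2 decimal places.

3.19%

F = S·e^((r_USD − r_NZD)T) ⇒ r_NZD = r_USD − ln(F/S)/T
ln(0.5617/0.5527) = 0.016153; /(181/365) = 0.032574
r_NZD = 0.0645 − 0.032574 = 0.031926
r_NZD = 3.19%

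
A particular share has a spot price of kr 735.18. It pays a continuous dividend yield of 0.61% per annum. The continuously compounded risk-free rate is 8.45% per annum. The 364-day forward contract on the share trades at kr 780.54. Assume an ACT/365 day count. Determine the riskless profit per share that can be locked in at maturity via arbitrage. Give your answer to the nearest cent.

Fair forward: F* = S·e^(carry·T), with carry = (r − q) = 0.0845 − 0.0061 = 0.0784
F* = 735.18 · e^(0.0784 × 364/365) = 735.18 · e^0.078185 = 735.18 × 1.081323 = kr 794.9670
Market kr 780.54 < fair kr 794.9670: forward underpriced → reverse cash-and-carry (short spot, go long the forward).
At maturity, profit = |F_mkt − F*| = |780.54 − 794.9670| = kr 14.43 per share

kr 14.43 per share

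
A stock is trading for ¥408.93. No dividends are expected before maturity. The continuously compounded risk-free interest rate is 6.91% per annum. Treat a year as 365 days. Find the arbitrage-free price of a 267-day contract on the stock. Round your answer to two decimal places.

F = S·e^(rT) = 408.93 · e^(0.0691 × 267/365)
= 408.93 · e^0.050547 = 408.93 × 1.051846
F = ¥430.13

¥430.13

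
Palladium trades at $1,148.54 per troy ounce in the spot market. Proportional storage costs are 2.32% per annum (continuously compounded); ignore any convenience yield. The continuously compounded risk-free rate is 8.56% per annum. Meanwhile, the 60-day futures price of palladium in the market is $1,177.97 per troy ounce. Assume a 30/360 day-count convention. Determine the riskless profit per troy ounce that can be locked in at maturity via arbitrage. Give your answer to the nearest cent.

$8.41 per troy ounce

Fair futures: F* = S·e^(carry·T), with carry = (r + u) = 0.0856 + 0.0232 = 0.1088
F* = 1148.54 · e^(0.1088 × 60/360) = 1148.54 · e^0.01813333 = 1148.54 × 1.01829874 = $1169.5568
Market $1177.97 > fair $1169.5568: forward overpriced → cash-and-carry (buy spot, short the forward).
At maturity, profit = |F_mkt − F*| = |1177.97 − 1169.5568| = $8.41 per troy ounce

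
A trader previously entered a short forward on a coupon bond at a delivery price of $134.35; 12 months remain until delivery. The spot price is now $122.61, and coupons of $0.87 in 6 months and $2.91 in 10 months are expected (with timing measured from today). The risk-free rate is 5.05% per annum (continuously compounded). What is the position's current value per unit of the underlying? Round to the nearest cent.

$8.76

PV(remaining coupons) I = 0.87·e^(−0.0505·6/12) + 2.91·e^(−0.0505·10/12) = 3.6384
Current forward F = (S − I)·e^(rT) = (122.61 − 3.6384)·e^(0.0505·12/12) = 118.9716 × 1.051797 = 125.1340
Value (long) = (F − K)·e^(−rT) = (125.1340 − 134.35) × 0.950754 = -8.7621
Short position value = −(long value) = $8.76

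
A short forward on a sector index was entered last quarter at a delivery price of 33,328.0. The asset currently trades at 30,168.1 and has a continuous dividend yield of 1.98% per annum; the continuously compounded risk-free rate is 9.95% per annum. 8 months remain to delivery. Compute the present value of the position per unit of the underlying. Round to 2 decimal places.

1416.47

Current fair forward for the remaining 8 months: F = S·e^((r − q)·T), (r − q) = 0.0995 − 0.0198 = 0.0797
F = 30168.1 · e^(0.0797 × 8/12) = 30168.1 × 1.05457025 = 31814.3808
Value of long forward = (F − K)·e^(−rT) = (31814.3808 − 33328.0) · e^(−0.0995·8/12)
= -1513.6192 × 0.93581887 = -1416.47
Short position value = −(long value) = 1416.47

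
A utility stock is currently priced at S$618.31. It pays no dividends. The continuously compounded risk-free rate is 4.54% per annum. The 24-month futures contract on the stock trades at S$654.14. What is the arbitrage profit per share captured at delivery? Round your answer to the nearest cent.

S$22.94 per share

Fair futures: F* = S·e^(carry·T), with carry = r = 0.0454
F* = 618.31 · e^(0.0454 × 24/12) = 618.31 · e^0.090800 = 618.31 × 1.095050 = S$677.0804
Market S$654.14 < fair S$677.0804: forward underpriced → reverse cash-and-carry (short spot, go long the forward).
At maturity, profit = |F_mkt − F*| = |654.14 − 677.0804| = S$22.94 per share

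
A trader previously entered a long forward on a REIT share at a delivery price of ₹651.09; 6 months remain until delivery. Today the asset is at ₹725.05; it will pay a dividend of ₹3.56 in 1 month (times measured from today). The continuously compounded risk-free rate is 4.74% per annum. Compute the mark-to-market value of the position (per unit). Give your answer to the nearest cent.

PV(remaining dividends) I = 3.56·e^(−0.0474·1/12) = 3.5460
Current forward F = (S − I)·e^(rT) = (725.05 − 3.5460)·e^(0.0474·6/12) = 721.5040 × 1.023983 = 738.8078
Value (long) = (F − K)·e^(−rT) = (738.8078 − 651.09) × 0.976579 = 85.6634
Value = ₹85.66

₹85.66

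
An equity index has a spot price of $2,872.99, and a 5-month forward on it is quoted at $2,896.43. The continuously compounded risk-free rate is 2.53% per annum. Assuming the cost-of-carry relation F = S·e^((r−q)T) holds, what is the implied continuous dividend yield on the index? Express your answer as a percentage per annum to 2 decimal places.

0.58%

From F = S·e^((r−q)T): (r − q) = ln(F/S)/T
ln(2896.43/2872.99) = ln(1.008159) = 0.008126
(r − q) = 0.008126 / (5/12) = 0.019502
q = r − ln(F/S)/T = 0.0253 − 0.019502 = 0.005798
q = 0.58%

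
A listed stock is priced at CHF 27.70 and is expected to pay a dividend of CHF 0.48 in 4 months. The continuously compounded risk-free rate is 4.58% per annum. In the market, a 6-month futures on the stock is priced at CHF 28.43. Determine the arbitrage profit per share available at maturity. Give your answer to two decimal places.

PV(dividends) I = 0.48·e^(−0.0458·4/12) = 0.4727
Fair futures F* = (S − I)·e^(rT) = (27.70 − 0.4727)·e^0.022900 = 27.2273 × 1.023164 = 27.8580
Market CHF 28.43 > fair 27.8580: forward overpriced → cash-and-carry (borrow at r, buy the stock and collect the dividends, short the forward).
Profit at T = |F_mkt − F*| = |28.43 − 27.8580| = CHF 0.57 per share

CHF 0.57 per share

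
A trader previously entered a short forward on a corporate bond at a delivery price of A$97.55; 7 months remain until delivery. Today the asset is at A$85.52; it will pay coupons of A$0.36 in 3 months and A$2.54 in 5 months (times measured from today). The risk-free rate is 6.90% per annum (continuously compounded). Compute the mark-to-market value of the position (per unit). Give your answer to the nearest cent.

PV(remaining coupons) I = 0.36·e^(−0.0690·3/12) + 2.54·e^(−0.0690·5/12) = 2.8219
Current forward F = (S − I)·e^(rT) = (85.52 − 2.8219)·e^(0.0690·7/12) = 82.6981 × 1.041071 = 86.0946
Value (long) = (F − K)·e^(−rT) = (86.0946 − 97.55) × 0.960549 = -11.0035
Short position value = −(long value) = A$11.00

A$11.00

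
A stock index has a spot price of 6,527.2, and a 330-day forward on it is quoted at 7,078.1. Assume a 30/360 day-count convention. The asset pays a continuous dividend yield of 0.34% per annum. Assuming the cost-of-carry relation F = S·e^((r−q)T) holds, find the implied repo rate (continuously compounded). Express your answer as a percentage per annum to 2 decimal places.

From F = S·e^((r−q)T): (r − q) = ln(F/S)/T
ln(7078.1/6527.2) = ln(1.084401) = 0.081028
(r − q) = 0.081028 / (330/360) = 0.088394
r = ln(F/S)/T + q = 0.088394 + 0.0034 = 0.091794
r = 9.18%

9.18%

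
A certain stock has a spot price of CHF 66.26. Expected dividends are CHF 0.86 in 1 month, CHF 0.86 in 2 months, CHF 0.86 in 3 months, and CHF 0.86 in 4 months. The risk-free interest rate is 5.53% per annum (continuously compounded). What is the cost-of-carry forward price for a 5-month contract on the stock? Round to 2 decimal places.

CHF 64.32

PV(dividends) I = 0.86·e^(−0.0553·1/12) + 0.86·e^(−0.0553·2/12) + 0.86·e^(−0.0553·3/12) + 0.86·e^(−0.0553·4/12)
I = 0.8560 + 0.8521 + 0.8482 + 0.8443 = 3.4006
F = (S − I)·e^(rT) = (66.26 − 3.4006) · e^(0.0553·5/12)
= 62.8594 · e^0.023042 = 62.8594 × 1.023310 = CHF 64.32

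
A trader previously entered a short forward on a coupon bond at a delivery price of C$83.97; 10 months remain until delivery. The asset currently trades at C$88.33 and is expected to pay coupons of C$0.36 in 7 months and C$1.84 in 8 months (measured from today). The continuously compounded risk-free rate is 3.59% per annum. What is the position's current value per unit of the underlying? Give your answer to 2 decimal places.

-C$4.69

PV(remaining coupons) I = 0.36·e^(−0.0359·7/12) + 1.84·e^(−0.0359·8/12) = 2.1490
Current forward F = (S − I)·e^(rT) = (88.33 − 2.1490)·e^(0.0359·10/12) = 86.1810 × 1.030369 = 88.7982
Value (long) = (F − K)·e^(−rT) = (88.7982 − 83.97) × 0.970526 = 4.6859
Short position value = −(long value) = -C$4.69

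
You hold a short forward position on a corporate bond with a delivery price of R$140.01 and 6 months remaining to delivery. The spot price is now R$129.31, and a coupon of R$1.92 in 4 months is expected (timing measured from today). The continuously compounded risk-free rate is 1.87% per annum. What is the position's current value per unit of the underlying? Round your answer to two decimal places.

R$11.31

PV(remaining coupons) I = 1.92·e^(−0.0187·4/12) = 1.9081
Current forward F = (S − I)·e^(rT) = (129.31 − 1.9081)·e^(0.0187·6/12) = 127.4019 × 1.009394 = 128.5987
Value (long) = (F − K)·e^(−rT) = (128.5987 − 140.01) × 0.990694 = -11.3051
Short position value = −(long value) = R$11.31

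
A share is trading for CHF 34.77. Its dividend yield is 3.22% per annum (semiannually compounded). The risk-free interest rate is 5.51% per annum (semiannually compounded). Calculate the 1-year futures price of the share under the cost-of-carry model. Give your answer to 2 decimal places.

CHF 35.56

F = S · (1+r/2)^(2T) / (1+q/2)^(2T)
= 34.77 × 1.055859 / 1.032459 = 34.77 × 1.022664
F = CHF 35.56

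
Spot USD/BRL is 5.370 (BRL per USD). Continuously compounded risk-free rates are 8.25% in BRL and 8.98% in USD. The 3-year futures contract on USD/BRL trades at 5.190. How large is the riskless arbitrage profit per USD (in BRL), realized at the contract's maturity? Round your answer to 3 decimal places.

Fair futures: F* = S·e^(carry·T), with carry = (r_BRL − r_USD) = 0.0825 − 0.0898 = -0.0073
F* = 5.370 · e^(-0.0073 × 3) = 5.370 · e^-0.021900 = 5.370 × 0.978338 = 5.2537
Market 5.190 < fair 5.2537: forward underpriced → reverse cash-and-carry (short spot, go long the forward).
At maturity, profit = |F_mkt − F*| = |5.190 − 5.2537| = 0.064 per USD (in BRL)

0.064 per USD (in BRL)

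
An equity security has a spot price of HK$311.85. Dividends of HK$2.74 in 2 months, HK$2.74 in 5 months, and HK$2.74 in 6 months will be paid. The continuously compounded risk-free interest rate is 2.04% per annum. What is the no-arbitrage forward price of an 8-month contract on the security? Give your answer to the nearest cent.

PV(dividends) I = 2.74·e^(−0.0204·2/12) + 2.74·e^(−0.0204·5/12) + 2.74·e^(−0.0204·6/12)
I = 2.7307 + 2.7168 + 2.7122 = 8.1597
F = (S − I)·e^(rT) = (311.85 − 8.1597) · e^(0.0204·8/12)
= 303.6903 · e^0.013600 = 303.6903 × 1.013693 = HK$307.85

HK$307.85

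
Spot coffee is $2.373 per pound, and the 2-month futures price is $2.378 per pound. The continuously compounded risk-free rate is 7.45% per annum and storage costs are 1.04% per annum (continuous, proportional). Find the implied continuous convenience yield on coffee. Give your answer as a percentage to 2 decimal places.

7.23%

F = S·e^((r+u−y)T) ⇒ (r+u−y) = ln(F/S)/T
ln(2.378/2.373) = 0.002105; /T ⇒ 0.012630
y = r + u − ln(F/S)/T = 0.0745 + 0.0104 − 0.012630 = 0.072270
y = 7.23%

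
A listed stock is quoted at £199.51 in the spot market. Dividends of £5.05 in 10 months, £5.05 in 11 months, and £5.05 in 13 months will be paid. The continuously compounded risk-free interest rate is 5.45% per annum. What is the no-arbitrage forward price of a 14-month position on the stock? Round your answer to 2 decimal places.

PV(dividends) I = 5.05·e^(−0.0545·10/12) + 5.05·e^(−0.0545·11/12) + 5.05·e^(−0.0545·13/12)
I = 4.8258 + 4.8039 + 4.7605 = 14.3902
F = (S − I)·e^(rT) = (199.51 − 14.3902) · e^(0.0545·14/12)
= 185.1198 · e^0.063583 = 185.1198 × 1.065648 = £197.27

£197.27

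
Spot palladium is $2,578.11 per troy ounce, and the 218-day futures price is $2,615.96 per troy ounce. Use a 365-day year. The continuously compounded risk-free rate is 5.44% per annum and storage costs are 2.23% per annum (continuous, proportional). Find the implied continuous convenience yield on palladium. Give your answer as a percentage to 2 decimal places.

5.23%

F = S·e^((r+u−y)T) ⇒ (r+u−y) = ln(F/S)/T
ln(2615.96/2578.11) = 0.014575; /T ⇒ 0.024403
y = r + u − ln(F/S)/T = 0.0544 + 0.0223 − 0.024403 = 0.052297
y = 5.23%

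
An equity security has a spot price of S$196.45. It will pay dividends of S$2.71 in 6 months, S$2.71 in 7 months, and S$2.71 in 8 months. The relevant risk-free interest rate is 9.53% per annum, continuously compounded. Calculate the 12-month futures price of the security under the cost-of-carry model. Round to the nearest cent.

PV(dividends) I = 2.71·e^(−0.0953·6/12) + 2.71·e^(−0.0953·7/12) + 2.71·e^(−0.0953·8/12)
I = 2.5839 + 2.5635 + 2.5432 = 7.6906
F = (S − I)·e^(rT) = (196.45 − 7.6906) · e^(0.0953·12/12)
= 188.7594 · e^0.095300 = 188.7594 × 1.099989 = S$207.63

S$207.63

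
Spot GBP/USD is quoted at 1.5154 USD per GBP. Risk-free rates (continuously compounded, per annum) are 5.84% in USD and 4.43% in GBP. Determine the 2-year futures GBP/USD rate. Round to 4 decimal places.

1.5587

F = S·e^((r_USD − r_GBP)T) = 1.5154 · e^((0.0584 − 0.0443) × 2)
= 1.5154 · e^0.028200 = 1.5154 × 1.028601
F = 1.5587 USD per GBP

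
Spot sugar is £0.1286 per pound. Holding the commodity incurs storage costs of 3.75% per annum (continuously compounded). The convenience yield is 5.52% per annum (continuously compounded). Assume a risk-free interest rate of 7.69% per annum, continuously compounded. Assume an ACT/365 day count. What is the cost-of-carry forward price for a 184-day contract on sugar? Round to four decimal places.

£0.1325 per pound

Net carry = r + u − y = 0.0769 + 0.0375 − 0.0552 = 0.0592
F = S·e^((r+u−y)T) = 0.1286 · e^(0.0592 × 184/365) = 0.1286 · e^0.029843
= 0.1286 × 1.030293 = £0.1325 per pound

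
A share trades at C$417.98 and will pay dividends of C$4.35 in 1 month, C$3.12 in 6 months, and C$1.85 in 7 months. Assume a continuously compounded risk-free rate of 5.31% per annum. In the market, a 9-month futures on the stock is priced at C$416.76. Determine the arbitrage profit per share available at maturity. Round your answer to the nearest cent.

PV(dividends) I = 4.35·e^(−0.0531·1/12) + 3.12·e^(−0.0531·6/12) + 1.85·e^(−0.0531·7/12) = 9.1626
Fair futures F* = (S − I)·e^(rT) = (417.98 − 9.1626)·e^0.039825 = 408.8174 × 1.040629 = 425.4272
Market C$416.76 < fair 425.4272: forward underpriced → reverse cash-and-carry (short the stock, invest proceeds at r, pay the dividends, go long the forward).
Profit at T = |F_mkt − F*| = |416.76 − 425.4272| = C$8.67 per share

C$8.67 per share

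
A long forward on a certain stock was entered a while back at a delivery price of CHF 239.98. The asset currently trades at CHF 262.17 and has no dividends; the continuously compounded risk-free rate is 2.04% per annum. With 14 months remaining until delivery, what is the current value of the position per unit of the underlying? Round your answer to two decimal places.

Current fair forward for the remaining 14 months: F = S·e^(r·T), r = 0.0204
F = 262.17 · e^(0.0204 × 14/12) = 262.17 × 1.024085 = 268.4844
Value of long forward = (F − K)·e^(−rT) = (268.4844 − 239.98) · e^(−0.0204·14/12)
= 28.5044 × 0.976481 = 27.83

CHF 27.83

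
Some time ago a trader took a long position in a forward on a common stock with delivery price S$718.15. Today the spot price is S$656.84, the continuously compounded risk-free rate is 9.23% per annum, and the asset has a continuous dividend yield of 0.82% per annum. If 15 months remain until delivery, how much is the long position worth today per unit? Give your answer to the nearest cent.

Current fair forward for the remaining 15 months: F = S·e^((r − q)·T), (r − q) = 0.0923 − 0.0082 = 0.0841
F = 656.84 · e^(0.0841 × 15/12) = 656.84 × 1.110849 = 729.6501
Value of long forward = (F − K)·e^(−rT) = (729.6501 − 718.15) · e^(−0.0923·15/12)
= 11.5001 × 0.891032 = 10.25

S$10.25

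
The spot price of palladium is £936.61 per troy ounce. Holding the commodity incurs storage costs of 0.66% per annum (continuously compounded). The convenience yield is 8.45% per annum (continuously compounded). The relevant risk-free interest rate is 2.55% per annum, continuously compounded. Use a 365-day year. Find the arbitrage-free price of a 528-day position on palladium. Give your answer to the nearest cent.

£868.24 per troy ounce

Net carry = r + u − y = 0.0255 + 0.0066 − 0.0845 = -0.0524
F = S·e^((r+u−y)T) = 936.61 · e^(-0.0524 × 528/365) = 936.61 · e^-0.075801
= 936.61 × 0.927001 = £868.24 per troy ounce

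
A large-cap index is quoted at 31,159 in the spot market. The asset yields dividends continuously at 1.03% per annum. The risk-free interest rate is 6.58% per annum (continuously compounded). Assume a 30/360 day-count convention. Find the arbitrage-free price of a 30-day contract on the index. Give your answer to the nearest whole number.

31,303

F = S·e^((r − q)T) = 31159 · e^((0.0658 − 0.0103) × 30/360)
= 31159 · e^0.004625 = 31159 × 1.004636
F = 31,303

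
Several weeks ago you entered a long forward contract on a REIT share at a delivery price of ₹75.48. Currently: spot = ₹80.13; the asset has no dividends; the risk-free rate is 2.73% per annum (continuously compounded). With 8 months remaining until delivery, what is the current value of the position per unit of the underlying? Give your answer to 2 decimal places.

₹6.01

Current fair forward for the remaining 8 months: F = S·e^(r·T), r = 0.0273
F = 80.13 · e^(0.0273 × 8/12) = 80.13 × 1.018367 = 81.6017
Value of long forward = (F − K)·e^(−rT) = (81.6017 − 75.48) · e^(−0.0273·8/12)
= 6.1217 × 0.981965 = 6.01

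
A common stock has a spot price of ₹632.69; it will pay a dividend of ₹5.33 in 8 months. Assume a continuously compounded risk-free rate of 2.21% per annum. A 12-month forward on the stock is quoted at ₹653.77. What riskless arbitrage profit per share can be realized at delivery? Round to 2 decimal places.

₹12.31 per share

PV(dividends) I = 5.33·e^(−0.0221·8/12) = 5.2520
Fair forward F* = (S − I)·e^(rT) = (632.69 − 5.2520)·e^0.022100 = 627.4380 × 1.022346 = 641.4587
Market ₹653.77 > fair 641.4587: forward overpriced → cash-and-carry (borrow at r, buy the stock and collect the dividends, short the forward).
Profit at T = |F_mkt − F*| = |653.77 − 641.4587| = ₹12.31 per share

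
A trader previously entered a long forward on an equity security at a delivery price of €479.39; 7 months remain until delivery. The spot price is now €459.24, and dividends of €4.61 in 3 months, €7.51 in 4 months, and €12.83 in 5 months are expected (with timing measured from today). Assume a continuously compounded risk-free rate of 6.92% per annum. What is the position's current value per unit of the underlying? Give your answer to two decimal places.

-€25.52

PV(remaining dividends) I = 4.61·e^(−0.0692·3/12) + 7.51·e^(−0.0692·4/12) + 12.83·e^(−0.0692·5/12) = 24.3350
Current forward F = (S − I)·e^(rT) = (459.24 − 24.3350)·e^(0.0692·7/12) = 434.9050 × 1.041192 = 452.8196
Value (long) = (F − K)·e^(−rT) = (452.8196 − 479.39) × 0.960437 = -25.5192
Value = -€25.52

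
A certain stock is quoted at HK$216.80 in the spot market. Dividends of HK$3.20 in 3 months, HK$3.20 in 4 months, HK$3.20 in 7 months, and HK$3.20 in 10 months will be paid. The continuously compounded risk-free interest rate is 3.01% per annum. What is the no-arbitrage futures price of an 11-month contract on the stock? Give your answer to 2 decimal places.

HK$209.90

PV(dividends) I = 3.20·e^(−0.0301·3/12) + 3.20·e^(−0.0301·4/12) + 3.20·e^(−0.0301·7/12) + 3.20·e^(−0.0301·10/12)
I = 3.1760 + 3.1681 + 3.1443 + 3.1207 = 12.6091
F = (S − I)·e^(rT) = (216.80 − 12.6091) · e^(0.0301·11/12)
= 204.1909 · e^0.027592 = 204.1909 × 1.027976 = HK$209.90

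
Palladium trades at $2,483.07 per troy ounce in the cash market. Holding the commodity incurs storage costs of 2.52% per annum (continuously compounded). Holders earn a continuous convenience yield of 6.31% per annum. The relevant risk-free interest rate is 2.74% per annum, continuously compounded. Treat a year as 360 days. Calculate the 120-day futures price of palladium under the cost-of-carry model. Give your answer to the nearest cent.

Net carry = r + u − y = 0.0274 + 0.0252 − 0.0631 = -0.0105
F = S·e^((r+u−y)T) = 2483.07 · e^(-0.0105 × 120/360) = 2483.07 · e^-0.00350000
= 2483.07 × 0.99650612 = $2,474.39 per troy ounce

$2,474.39 per troy ounce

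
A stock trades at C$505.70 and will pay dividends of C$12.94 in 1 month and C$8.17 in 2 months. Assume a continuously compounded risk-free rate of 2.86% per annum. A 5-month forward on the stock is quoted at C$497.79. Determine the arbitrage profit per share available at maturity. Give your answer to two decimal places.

C$7.32 per share

PV(dividends) I = 12.94·e^(−0.0286·1/12) + 8.17·e^(−0.0286·2/12) = 21.0403
Fair forward F* = (S − I)·e^(rT) = (505.70 − 21.0403)·e^0.011917 = 484.6597 × 1.011988 = 490.4698
Market C$497.79 > fair 490.4698: forward overpriced → cash-and-carry (borrow at r, buy the stock and collect the dividends, short the forward).
Profit at T = |F_mkt − F*| = |497.79 − 490.4698| = C$7.32 per share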